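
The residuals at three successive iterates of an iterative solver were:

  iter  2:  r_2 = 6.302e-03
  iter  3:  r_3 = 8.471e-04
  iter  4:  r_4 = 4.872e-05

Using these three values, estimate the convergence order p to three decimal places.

1.423

p ≈ ln(r_4/r_3) / ln(r_3/r_2)
  = ln(4.872e-05/8.471e-04) / ln(8.471e-04/6.302e-03)
  = ln(0.0575139) / ln(0.134418)
  = -2.855729 / -2.006801 ≈ 1.423026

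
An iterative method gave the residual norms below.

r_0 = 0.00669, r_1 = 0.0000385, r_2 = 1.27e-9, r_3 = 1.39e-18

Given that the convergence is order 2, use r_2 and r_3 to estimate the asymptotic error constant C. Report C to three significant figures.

0.862

C ≈ r_3 / r_2^2
  = 1.39e-18 / (1.27e-9)^2
  = 1.39e-18 / 1.6129e-18 ≈ 0.8618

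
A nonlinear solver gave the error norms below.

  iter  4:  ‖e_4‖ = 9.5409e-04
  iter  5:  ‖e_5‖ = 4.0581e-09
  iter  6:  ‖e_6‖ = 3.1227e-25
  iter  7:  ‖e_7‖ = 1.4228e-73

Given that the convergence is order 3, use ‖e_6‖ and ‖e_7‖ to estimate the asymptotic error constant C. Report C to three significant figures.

4.67

C ≈ ‖e_7‖ / ‖e_6‖^3
  = 1.4228e-73 / (3.1227e-25)^3
  = 1.4228e-73 / 3.04502e-74 ≈ 4.6725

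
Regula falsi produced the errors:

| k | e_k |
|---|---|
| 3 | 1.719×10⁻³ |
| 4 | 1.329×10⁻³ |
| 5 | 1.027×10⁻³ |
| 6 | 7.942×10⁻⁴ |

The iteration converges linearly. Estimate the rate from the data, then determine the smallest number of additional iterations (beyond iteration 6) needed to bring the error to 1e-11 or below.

Rate ρ ≈ e_6/e_5 = 7.942×10⁻⁴/1.027×10⁻³ = 0.7733.
After j more steps, e_{6+j} ≈ 7.942×10⁻⁴·ρ^j; need ρ^j ≤ 1e-11/7.942×10⁻⁴ = 1.25913e-08.
j ≥ ln(1.25913e-08)/ln(0.7733) = -18.1903/-0.25709 = 70.755.
So 71 more iterations are needed.

71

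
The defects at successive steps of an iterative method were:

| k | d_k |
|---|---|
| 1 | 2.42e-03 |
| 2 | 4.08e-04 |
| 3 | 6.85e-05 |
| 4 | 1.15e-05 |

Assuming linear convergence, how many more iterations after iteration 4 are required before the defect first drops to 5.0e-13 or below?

Rate ρ ≈ d_4/d_3 = 1.15e-05/6.85e-05 = 0.1679.
After j more steps, d_{4+j} ≈ 1.15e-05·ρ^j; need ρ^j ≤ 5.0e-13/1.15e-05 = 4.34783e-08.
j ≥ ln(4.34783e-08)/ln(0.1679) = -16.9510/-1.78439 = 9.500.
So 10 more iterations are needed.

10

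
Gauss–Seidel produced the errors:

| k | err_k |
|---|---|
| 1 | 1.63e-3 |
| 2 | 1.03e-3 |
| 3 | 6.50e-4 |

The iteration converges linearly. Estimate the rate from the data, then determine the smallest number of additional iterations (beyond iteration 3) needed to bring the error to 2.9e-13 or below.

Rate ρ ≈ err_3/err_2 = 6.50e-4/1.03e-3 = 0.6311.
After j more steps, err_{3+j} ≈ 6.50e-4·ρ^j; need ρ^j ≤ 2.9e-13/6.50e-4 = 4.46154e-10.
j ≥ ln(4.46154e-10)/ln(0.6311) = -21.5304/-0.46029 = 46.776.
So 47 more iterations are needed.

47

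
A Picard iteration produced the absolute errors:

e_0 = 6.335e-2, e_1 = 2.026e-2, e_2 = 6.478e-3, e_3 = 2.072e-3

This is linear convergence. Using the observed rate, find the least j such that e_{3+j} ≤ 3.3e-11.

16

Rate ρ ≈ e_3/e_2 = 2.072e-3/6.478e-3 = 0.3199.
After j more steps, e_{3+j} ≈ 2.072e-3·ρ^j; need ρ^j ≤ 3.3e-11/2.072e-3 = 1.59266e-08.
j ≥ ln(1.59266e-08)/ln(0.3199) = -17.9553/-1.13975 = 15.754.
So 16 more iterations are needed.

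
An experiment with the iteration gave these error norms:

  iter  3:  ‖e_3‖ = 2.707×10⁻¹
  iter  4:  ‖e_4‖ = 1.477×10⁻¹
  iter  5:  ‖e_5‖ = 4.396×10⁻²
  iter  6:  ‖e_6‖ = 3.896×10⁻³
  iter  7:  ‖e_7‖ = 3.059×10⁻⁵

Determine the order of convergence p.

2

Consecutive ratios: ‖e_7‖/‖e_6‖ = 3.059×10⁻⁵/3.896×10⁻³ = 0.00785164, ‖e_6‖/‖e_5‖ = 3.896×10⁻³/4.396×10⁻² = 0.088626.
p ≈ ln(0.00785164)/ln(0.088626) = -4.8470/-2.4233 ≈ 2.00.
So the convergence is quadratic (order 2).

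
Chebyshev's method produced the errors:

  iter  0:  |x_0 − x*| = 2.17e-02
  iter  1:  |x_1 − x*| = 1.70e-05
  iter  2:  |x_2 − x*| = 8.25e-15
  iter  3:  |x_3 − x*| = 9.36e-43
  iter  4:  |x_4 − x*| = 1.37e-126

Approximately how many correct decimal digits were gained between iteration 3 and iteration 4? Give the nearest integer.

Digits gained ≈ log₁₀(|x_3 − x*|/|x_4 − x*|) = log₁₀(9.36e-43/1.37e-126) = log₁₀(6.83212e+83) ≈ 83.835.

84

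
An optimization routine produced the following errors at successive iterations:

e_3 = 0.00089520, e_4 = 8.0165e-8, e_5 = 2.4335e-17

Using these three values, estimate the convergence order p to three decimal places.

p ≈ ln(e_5/e_4) / ln(e_4/e_3)
  = ln(2.4335e-17/8.0165e-8) / ln(8.0165e-8/0.00089520)
  = ln(3.03561e-10) / ln(8.95498e-05)
  = -21.915439 / -9.320716 ≈ 2.351261

2.351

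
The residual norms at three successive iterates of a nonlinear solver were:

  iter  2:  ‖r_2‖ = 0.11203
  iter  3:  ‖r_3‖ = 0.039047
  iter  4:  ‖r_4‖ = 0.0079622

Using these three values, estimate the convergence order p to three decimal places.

1.509

p ≈ ln(‖r_4‖/‖r_3‖) / ln(‖r_3‖/‖r_2‖)
  = ln(0.0079622/0.039047) / ln(0.039047/0.11203)
  = ln(0.203913) / ln(0.348541)
  = -1.590062 / -1.053999 ≈ 1.508599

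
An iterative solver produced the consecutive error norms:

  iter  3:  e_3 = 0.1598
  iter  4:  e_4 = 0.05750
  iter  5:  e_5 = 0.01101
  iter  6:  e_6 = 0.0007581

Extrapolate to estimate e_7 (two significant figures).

1.0e-5

First estimate the order: p ≈ ln(e_6/e_5) / ln(e_5/e_4) = ln(0.0007581/0.01101)/ln(0.01101/0.05750) = ln(0.0688556)/ln(0.191478) ≈ 1.6187.
Then e_7 ≈ e_6·(e_6/e_5)^p = 0.0007581·(0.0688556)^1.6187 = 0.0007581·0.0131514 ≈ 9.97e-06.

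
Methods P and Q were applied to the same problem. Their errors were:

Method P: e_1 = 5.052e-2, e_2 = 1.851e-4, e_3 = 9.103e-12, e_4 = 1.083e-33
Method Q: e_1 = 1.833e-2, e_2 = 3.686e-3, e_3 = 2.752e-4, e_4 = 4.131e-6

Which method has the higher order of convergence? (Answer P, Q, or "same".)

P

Method P: p ≈ ln(1.083e-33/9.103e-12)/ln(9.103e-12/1.851e-4) ≈ 3.00.
Method Q: p ≈ ln(4.131e-6/2.752e-4)/ln(2.752e-4/3.686e-3) ≈ 1.62.
Method P has the higher order (≈3.0 vs ≈1.6).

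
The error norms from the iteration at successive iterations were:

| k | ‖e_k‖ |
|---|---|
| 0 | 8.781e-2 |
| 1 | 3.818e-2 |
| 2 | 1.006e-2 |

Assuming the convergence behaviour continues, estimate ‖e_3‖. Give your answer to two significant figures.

1.2e-3

First estimate the order: p ≈ ln(‖e_2‖/‖e_1‖) / ln(‖e_1‖/‖e_0‖) = ln(1.006e-2/3.818e-2)/ln(3.818e-2/8.781e-2) = ln(0.263489)/ln(0.434802) ≈ 1.6014.
Then ‖e_3‖ ≈ ‖e_2‖·(‖e_2‖/‖e_1‖)^p = 1.006e-2·(0.263489)^1.6014 = 1.006e-2·0.118143 ≈ 0.001189.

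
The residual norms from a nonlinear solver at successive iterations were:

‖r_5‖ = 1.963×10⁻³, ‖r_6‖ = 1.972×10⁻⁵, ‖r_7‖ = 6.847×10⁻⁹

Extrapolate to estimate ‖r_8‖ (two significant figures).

7.0e-15

First estimate the order: p ≈ ln(‖r_7‖/‖r_6‖) / ln(‖r_6‖/‖r_5‖) = ln(6.847×10⁻⁹/1.972×10⁻⁵)/ln(1.972×10⁻⁵/1.963×10⁻³) = ln(0.000347211)/ln(0.0100458) ≈ 1.7314.
Then ‖r_8‖ ≈ ‖r_7‖·(‖r_7‖/‖r_6‖)^p = 6.847×10⁻⁹·(0.000347211)^1.7314 = 6.847×10⁻⁹·1.0242e-06 ≈ 7.013e-15.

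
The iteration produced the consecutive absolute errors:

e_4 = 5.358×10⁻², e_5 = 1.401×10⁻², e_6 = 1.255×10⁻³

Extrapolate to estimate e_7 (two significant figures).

First estimate the order: p ≈ ln(e_6/e_5) / ln(e_5/e_4) = ln(1.255×10⁻³/1.401×10⁻²)/ln(1.401×10⁻²/5.358×10⁻²) = ln(0.0895789)/ln(0.261478) ≈ 1.7986.
Then e_7 ≈ e_6·(e_6/e_5)^p = 1.255×10⁻³·(0.0895789)^1.7986 = 1.255×10⁻³·0.0130448 ≈ 1.637e-05.

1.6e-5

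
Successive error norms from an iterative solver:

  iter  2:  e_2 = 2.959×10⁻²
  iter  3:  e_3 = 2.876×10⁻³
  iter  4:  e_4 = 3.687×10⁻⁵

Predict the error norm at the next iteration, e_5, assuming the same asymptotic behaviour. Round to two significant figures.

1.1e-8

First estimate the order: p ≈ ln(e_4/e_3) / ln(e_3/e_2) = ln(3.687×10⁻⁵/2.876×10⁻³)/ln(2.876×10⁻³/2.959×10⁻²) = ln(0.0128199)/ln(0.097195) ≈ 1.8690.
Then e_5 ≈ e_4·(e_4/e_3)^p = 3.687×10⁻⁵·(0.0128199)^1.8690 = 3.687×10⁻⁵·0.000290828 ≈ 1.072e-08.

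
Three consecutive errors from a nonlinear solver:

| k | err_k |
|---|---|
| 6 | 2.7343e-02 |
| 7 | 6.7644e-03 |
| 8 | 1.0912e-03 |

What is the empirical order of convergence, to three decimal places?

p ≈ ln(err_8/err_7) / ln(err_7/err_6)
  = ln(1.0912e-03/6.7644e-03) / ln(6.7644e-03/2.7343e-02)
  = ln(0.161315) / ln(0.247391)
  = -1.824396 / -1.396785 ≈ 1.306139

1.306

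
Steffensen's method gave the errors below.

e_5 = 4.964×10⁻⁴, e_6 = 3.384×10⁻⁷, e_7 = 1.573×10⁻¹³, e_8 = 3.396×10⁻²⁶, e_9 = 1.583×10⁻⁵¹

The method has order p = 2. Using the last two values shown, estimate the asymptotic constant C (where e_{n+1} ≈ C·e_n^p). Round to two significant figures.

1.4

C ≈ e_9 / e_8^2
  = 1.583×10⁻⁵¹ / (3.396×10⁻²⁶)^2
  = 1.583×10⁻⁵¹ / 1.15328e-51 ≈ 1.3726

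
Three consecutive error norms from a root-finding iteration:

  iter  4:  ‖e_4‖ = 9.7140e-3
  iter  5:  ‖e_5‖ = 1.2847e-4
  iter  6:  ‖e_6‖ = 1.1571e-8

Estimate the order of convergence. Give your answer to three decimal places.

p ≈ ln(‖e_6‖/‖e_5‖) / ln(‖e_5‖/‖e_4‖)
  = ln(1.1571e-8/1.2847e-4) / ln(1.2847e-4/9.7140e-3)
  = ln(9.00677e-05) / ln(0.0132252)
  = -9.314949 / -4.325631 ≈ 2.153431

2.153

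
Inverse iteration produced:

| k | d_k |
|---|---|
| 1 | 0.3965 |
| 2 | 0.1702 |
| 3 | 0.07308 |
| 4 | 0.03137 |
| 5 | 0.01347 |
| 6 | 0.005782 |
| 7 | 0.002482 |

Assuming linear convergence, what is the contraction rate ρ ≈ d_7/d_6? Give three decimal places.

0.429

ρ ≈ d_7/d_6 = 0.002482/0.005782 = 0.42926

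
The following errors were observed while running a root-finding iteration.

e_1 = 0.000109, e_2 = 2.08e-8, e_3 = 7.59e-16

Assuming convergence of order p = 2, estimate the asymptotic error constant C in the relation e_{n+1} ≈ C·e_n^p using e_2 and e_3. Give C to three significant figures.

1.75

C ≈ e_3 / e_2^2
  = 7.59e-16 / (2.08e-8)^2
  = 7.59e-16 / 4.3264e-16 ≈ 1.7543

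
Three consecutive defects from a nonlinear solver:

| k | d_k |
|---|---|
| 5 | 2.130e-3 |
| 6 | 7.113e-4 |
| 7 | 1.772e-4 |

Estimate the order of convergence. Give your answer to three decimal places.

p ≈ ln(d_7/d_6) / ln(d_6/d_5)
  = ln(1.772e-4/7.113e-4) / ln(7.113e-4/2.130e-3)
  = ln(0.249121) / ln(0.333944)
  = -1.389817 / -1.096782 ≈ 1.267177

1.267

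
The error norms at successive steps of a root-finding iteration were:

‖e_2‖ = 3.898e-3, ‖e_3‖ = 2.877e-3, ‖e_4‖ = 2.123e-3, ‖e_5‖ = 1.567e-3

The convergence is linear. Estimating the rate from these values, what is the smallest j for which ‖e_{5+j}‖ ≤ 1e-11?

63

Rate ρ ≈ ‖e_5‖/‖e_4‖ = 1.567e-3/2.123e-3 = 0.7381.
After j more steps, ‖e_{5+j}‖ ≈ 1.567e-3·ρ^j; need ρ^j ≤ 1e-11/1.567e-3 = 6.38162e-09.
j ≥ ln(6.38162e-09)/ln(0.7381) = -18.8698/-0.30368 = 62.137.
So 63 more iterations are needed.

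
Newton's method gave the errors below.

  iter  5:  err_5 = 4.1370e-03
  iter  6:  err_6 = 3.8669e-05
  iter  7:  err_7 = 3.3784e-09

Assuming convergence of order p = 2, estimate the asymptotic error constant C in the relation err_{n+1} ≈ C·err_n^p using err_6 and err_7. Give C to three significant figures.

2.26

C ≈ err_7 / err_6^2
  = 3.3784e-09 / (3.8669e-05)^2
  = 3.3784e-09 / 1.49529e-09 ≈ 2.2594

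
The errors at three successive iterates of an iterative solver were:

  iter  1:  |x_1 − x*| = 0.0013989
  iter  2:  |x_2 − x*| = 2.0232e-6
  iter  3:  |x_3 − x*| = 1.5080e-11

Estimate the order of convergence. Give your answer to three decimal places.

p ≈ ln(|x_3 − x*|/|x_2 − x*|) / ln(|x_2 − x*|/|x_1 − x*|)
  = ln(1.5080e-11/2.0232e-6) / ln(2.0232e-6/0.0013989)
  = ln(7.45354e-06) / ln(0.00144628)
  = -11.806821 / -6.538761 ≈ 1.805666

1.806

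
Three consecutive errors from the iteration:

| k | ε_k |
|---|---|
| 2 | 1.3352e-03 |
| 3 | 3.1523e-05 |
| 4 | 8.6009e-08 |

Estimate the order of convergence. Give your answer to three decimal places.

p ≈ ln(ε_4/ε_3) / ln(ε_3/ε_2)
  = ln(8.6009e-08/3.1523e-05) / ln(3.1523e-05/1.3352e-03)
  = ln(0.00272845) / ln(0.0236092)
  = -5.904022 / -3.746119 ≈ 1.576037

1.576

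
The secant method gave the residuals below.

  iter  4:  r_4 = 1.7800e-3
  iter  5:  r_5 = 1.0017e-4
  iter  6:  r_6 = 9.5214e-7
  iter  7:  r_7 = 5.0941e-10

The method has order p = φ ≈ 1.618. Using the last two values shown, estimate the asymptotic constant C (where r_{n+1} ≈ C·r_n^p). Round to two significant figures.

2.8

C ≈ r_7 / r_6^1.618
  = 5.0941e-10 / (9.5214e-7)^1.618
  = 5.0941e-10 / 1.80941e-10 ≈ 2.8153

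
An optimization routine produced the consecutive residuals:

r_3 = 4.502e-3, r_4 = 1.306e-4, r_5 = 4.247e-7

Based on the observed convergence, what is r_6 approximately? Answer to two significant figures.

First estimate the order: p ≈ ln(r_5/r_4) / ln(r_4/r_3) = ln(4.247e-7/1.306e-4)/ln(1.306e-4/4.502e-3) = ln(0.00325191)/ln(0.0290093) ≈ 1.6182.
Then r_6 ≈ r_5·(r_5/r_4)^p = 4.247e-7·(0.00325191)^1.6182 = 4.247e-7·9.42199e-05 ≈ 4.002e-11.

4.0e-11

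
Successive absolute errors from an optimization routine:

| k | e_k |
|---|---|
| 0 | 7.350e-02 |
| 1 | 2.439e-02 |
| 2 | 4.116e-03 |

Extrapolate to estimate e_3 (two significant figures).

First estimate the order: p ≈ ln(e_2/e_1) / ln(e_1/e_0) = ln(4.116e-03/2.439e-02)/ln(2.439e-02/7.350e-02) = ln(0.168758)/ln(0.331837) ≈ 1.6130.
Then e_3 ≈ e_2·(e_2/e_1)^p = 4.116e-03·(0.168758)^1.6130 = 4.116e-03·0.0566993 ≈ 0.0002334.

2.3e-4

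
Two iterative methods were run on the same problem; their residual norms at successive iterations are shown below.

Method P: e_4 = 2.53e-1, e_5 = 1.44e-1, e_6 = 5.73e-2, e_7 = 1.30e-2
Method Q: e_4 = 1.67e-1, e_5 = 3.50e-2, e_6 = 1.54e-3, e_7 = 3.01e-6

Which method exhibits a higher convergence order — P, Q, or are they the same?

Method P: p ≈ ln(1.30e-2/5.73e-2)/ln(5.73e-2/1.44e-1) ≈ 1.61.
Method Q: p ≈ ln(3.01e-6/1.54e-3)/ln(1.54e-3/3.50e-2) ≈ 2.00.
Method Q has the higher order (≈2.0 vs ≈1.6).

Q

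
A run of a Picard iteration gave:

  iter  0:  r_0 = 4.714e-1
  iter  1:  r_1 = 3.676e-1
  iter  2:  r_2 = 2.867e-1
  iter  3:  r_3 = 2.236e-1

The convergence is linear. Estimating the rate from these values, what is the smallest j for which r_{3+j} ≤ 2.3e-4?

28

Rate ρ ≈ r_3/r_2 = 2.236e-1/2.867e-1 = 0.7799.
After j more steps, r_{3+j} ≈ 2.236e-1·ρ^j; need ρ^j ≤ 2.3e-4/2.236e-1 = 0.00102862.
j ≥ ln(0.00102862)/ln(0.7799) = -6.8795/-0.24859 = 27.674.
So 28 more iterations are needed.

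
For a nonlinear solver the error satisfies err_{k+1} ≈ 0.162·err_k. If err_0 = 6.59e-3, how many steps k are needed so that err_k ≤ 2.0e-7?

6

After k steps, err_k ≈ 6.59e-3·0.162^k.
Need 0.162^k ≤ 2.0e-7/6.59e-3 = 3.0349e-05.
k ≥ ln(3.0349e-05)/ln(0.162) = -10.4027/-1.82016 = 5.715.
Smallest integer k = 6.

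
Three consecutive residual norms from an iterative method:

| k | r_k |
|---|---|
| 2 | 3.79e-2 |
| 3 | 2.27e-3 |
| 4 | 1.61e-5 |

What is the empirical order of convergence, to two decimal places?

1.76

p ≈ ln(r_4/r_3) / ln(r_3/r_2)
  = ln(1.61e-5/2.27e-3) / ln(2.27e-3/3.79e-2)
  = ln(0.00709251) / ln(0.0598945)
  = -4.94872 / -2.81517 ≈ 1.75788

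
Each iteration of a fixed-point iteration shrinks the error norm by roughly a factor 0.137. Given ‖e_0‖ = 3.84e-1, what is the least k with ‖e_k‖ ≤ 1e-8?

9

After k steps, ‖e_k‖ ≈ 3.84e-1·0.137^k.
Need 0.137^k ≤ 1e-8/3.84e-1 = 2.60417e-08.
k ≥ ln(2.60417e-08)/ln(0.137) = -17.4636/-1.98777 = 8.786.
Smallest integer k = 9.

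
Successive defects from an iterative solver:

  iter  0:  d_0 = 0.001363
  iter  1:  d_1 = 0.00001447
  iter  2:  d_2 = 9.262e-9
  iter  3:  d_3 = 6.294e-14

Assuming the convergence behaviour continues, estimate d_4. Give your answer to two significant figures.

First estimate the order: p ≈ ln(d_3/d_2) / ln(d_2/d_1) = ln(6.294e-14/9.262e-9)/ln(9.262e-9/0.00001447) = ln(6.79551e-06)/ln(0.000640083) ≈ 1.6181.
Then d_4 ≈ d_3·(d_3/d_2)^p = 6.294e-14·(6.79551e-06)^1.6181 = 6.294e-14·4.34529e-09 ≈ 2.735e-22.

2.7e-22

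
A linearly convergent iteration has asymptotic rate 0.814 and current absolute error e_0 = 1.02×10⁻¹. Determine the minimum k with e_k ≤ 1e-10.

After k steps, e_k ≈ 1.02×10⁻¹·0.814^k.
Need 0.814^k ≤ 1e-10/1.02×10⁻¹ = 9.80392e-10.
k ≥ ln(9.80392e-10)/ln(0.814) = -20.7431/-0.20579 = 100.797.
Smallest integer k = 101.

101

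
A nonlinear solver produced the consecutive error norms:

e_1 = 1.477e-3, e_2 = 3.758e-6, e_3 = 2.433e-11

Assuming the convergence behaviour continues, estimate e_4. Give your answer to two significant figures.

1.0e-21

First estimate the order: p ≈ ln(e_3/e_2) / ln(e_2/e_1) = ln(2.433e-11/3.758e-6)/ln(3.758e-6/1.477e-3) = ln(6.47419e-06)/ln(0.00254435) ≈ 2.0000.
Then e_4 ≈ e_3·(e_3/e_2)^p = 2.433e-11·(6.47419e-06)^2.0000 = 2.433e-11·4.19151e-11 ≈ 1.02e-21.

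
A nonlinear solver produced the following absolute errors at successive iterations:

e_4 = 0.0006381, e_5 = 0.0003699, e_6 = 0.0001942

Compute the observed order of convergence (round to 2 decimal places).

1.18

p ≈ ln(e_6/e_5) / ln(e_5/e_4)
  = ln(0.0001942/0.0003699) / ln(0.0003699/0.0006381)
  = ln(0.525007) / ln(0.57969)
  = -0.64434 / -0.54526 ≈ 1.18171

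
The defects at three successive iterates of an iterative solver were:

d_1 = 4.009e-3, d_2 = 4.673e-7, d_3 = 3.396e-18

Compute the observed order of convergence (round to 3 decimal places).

2.832

p ≈ ln(d_3/d_2) / ln(d_2/d_1)
  = ln(3.396e-18/4.673e-7) / ln(4.673e-7/4.009e-3)
  = ln(7.26728e-12) / ln(0.000116563)
  = -25.647639 / -9.057079 ≈ 2.831778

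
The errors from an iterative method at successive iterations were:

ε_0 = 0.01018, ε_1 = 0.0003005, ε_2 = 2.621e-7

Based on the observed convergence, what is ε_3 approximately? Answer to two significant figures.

First estimate the order: p ≈ ln(ε_2/ε_1) / ln(ε_1/ε_0) = ln(2.621e-7/0.0003005)/ln(0.0003005/0.01018) = ln(0.000872213)/ln(0.0295187) ≈ 1.9997.
Then ε_3 ≈ ε_2·(ε_2/ε_1)^p = 2.621e-7·(0.000872213)^1.9997 = 2.621e-7·7.62365e-07 ≈ 1.998e-13.

2.0e-13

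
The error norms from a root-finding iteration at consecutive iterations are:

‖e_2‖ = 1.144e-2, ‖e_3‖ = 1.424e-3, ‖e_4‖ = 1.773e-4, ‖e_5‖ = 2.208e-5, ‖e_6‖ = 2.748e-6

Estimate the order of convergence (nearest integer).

Consecutive ratios: ‖e_6‖/‖e_5‖ = 2.748e-6/2.208e-5 = 0.124457, ‖e_5‖/‖e_4‖ = 2.208e-5/1.773e-4 = 0.124535.
p ≈ ln(0.124457)/ln(0.124535) = -2.0838/-2.0832 ≈ 1.00.
So the convergence is linear (order 1).

1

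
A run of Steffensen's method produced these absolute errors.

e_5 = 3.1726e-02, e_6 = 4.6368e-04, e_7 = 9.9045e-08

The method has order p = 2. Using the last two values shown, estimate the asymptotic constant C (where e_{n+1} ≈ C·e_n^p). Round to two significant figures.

0.46

C ≈ e_7 / e_6^2
  = 9.9045e-08 / (4.6368e-04)^2
  = 9.9045e-08 / 2.14999e-07 ≈ 0.46068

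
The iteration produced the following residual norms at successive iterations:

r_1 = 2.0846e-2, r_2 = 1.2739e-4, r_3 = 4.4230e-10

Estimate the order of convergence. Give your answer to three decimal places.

2.466

p ≈ ln(r_3/r_2) / ln(r_2/r_1)
  = ln(4.4230e-10/1.2739e-4) / ln(1.2739e-4/2.0846e-2)
  = ln(3.47202e-06) / ln(0.006111)
  = -12.570774 / -5.097665 ≈ 2.465987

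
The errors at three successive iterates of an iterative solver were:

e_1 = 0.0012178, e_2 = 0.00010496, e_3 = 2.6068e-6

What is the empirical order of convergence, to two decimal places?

p ≈ ln(e_3/e_2) / ln(e_2/e_1)
  = ln(2.6068e-6/0.00010496) / ln(0.00010496/0.0012178)
  = ln(0.0248361) / ln(0.0861882)
  = -3.69546 / -2.45122 ≈ 1.50760

1.51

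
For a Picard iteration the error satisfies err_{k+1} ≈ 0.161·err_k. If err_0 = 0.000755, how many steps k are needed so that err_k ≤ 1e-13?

After k steps, err_k ≈ 0.000755·0.161^k.
Need 0.161^k ≤ 1e-13/0.000755 = 1.3245e-10.
k ≥ ln(1.3245e-10)/ln(0.161) = -22.7448/-1.82635 = 12.454.
Smallest integer k = 13.

13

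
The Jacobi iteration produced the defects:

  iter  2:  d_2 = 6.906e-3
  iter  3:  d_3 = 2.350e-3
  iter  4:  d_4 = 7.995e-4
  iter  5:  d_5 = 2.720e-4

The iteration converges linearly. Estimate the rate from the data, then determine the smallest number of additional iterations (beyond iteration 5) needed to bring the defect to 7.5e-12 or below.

17

Rate ρ ≈ d_5/d_4 = 2.720e-4/7.995e-4 = 0.3402.
After j more steps, d_{5+j} ≈ 2.720e-4·ρ^j; need ρ^j ≤ 7.5e-12/2.720e-4 = 2.75735e-08.
j ≥ ln(2.75735e-08)/ln(0.3402) = -17.4064/-1.07822 = 16.144.
So 17 more iterations are needed.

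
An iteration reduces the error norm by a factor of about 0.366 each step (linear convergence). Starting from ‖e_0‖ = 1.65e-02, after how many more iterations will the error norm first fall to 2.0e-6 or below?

9

After k steps, ‖e_k‖ ≈ 1.65e-02·0.366^k.
Need 0.366^k ≤ 2.0e-6/1.65e-02 = 0.000121212.
k ≥ ln(0.000121212)/ln(0.366) = -9.0180/-1.00512 = 8.972.
Smallest integer k = 9.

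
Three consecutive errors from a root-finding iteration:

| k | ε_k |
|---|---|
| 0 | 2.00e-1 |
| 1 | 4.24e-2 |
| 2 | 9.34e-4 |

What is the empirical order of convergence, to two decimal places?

p ≈ ln(ε_2/ε_1) / ln(ε_1/ε_0)
  = ln(9.34e-4/4.24e-2) / ln(4.24e-2/2.00e-1)
  = ln(0.0220283) / ln(0.212)
  = -3.81543 / -1.55117 ≈ 2.45971

2.46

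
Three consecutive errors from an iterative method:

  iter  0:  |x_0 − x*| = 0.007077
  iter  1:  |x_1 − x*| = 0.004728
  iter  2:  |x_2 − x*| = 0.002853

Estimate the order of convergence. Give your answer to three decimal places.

p ≈ ln(|x_2 − x*|/|x_1 − x*|) / ln(|x_1 − x*|/|x_0 − x*|)
  = ln(0.002853/0.004728) / ln(0.004728/0.007077)
  = ln(0.603426) / ln(0.66808)
  = -0.505132 / -0.403347 ≈ 1.252351

1.252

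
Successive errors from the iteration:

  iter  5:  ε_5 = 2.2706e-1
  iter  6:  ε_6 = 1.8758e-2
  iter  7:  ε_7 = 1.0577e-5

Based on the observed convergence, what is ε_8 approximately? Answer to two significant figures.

1.9e-15

First estimate the order: p ≈ ln(ε_7/ε_6) / ln(ε_6/ε_5) = ln(1.0577e-5/1.8758e-2)/ln(1.8758e-2/2.2706e-1) = ln(0.000563866)/ln(0.0826125) ≈ 3.0000.
Then ε_8 ≈ ε_7·(ε_7/ε_6)^p = 1.0577e-5·(0.000563866)^3.0000 = 1.0577e-5·1.79278e-10 ≈ 1.896e-15.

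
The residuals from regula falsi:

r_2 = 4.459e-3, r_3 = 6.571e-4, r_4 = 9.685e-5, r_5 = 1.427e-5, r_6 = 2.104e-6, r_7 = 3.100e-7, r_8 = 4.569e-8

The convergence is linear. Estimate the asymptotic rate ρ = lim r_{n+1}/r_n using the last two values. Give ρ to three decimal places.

ρ ≈ r_8/r_7 = 4.569e-8/3.100e-7 = 0.14739

0.147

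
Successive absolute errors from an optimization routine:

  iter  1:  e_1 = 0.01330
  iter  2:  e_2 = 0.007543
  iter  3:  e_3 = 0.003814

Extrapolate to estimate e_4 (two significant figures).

1.7e-3

First estimate the order: p ≈ ln(e_3/e_2) / ln(e_2/e_1) = ln(0.003814/0.007543)/ln(0.007543/0.01330) = ln(0.505634)/ln(0.567143) ≈ 1.2024.
Then e_4 ≈ e_3·(e_3/e_2)^p = 0.003814·(0.505634)^1.2024 = 0.003814·0.440446 ≈ 0.00168.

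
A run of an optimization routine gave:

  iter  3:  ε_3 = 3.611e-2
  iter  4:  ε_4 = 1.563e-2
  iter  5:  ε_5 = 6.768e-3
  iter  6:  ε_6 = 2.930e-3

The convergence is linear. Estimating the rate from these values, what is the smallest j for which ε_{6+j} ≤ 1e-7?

Rate ρ ≈ ε_6/ε_5 = 2.930e-3/6.768e-3 = 0.4329.
After j more steps, ε_{6+j} ≈ 2.930e-3·ρ^j; need ρ^j ≤ 1e-7/2.930e-3 = 3.41297e-05.
j ≥ ln(3.41297e-05)/ln(0.4329) = -10.2853/-0.83725 = 12.285.
So 13 more iterations are needed.

13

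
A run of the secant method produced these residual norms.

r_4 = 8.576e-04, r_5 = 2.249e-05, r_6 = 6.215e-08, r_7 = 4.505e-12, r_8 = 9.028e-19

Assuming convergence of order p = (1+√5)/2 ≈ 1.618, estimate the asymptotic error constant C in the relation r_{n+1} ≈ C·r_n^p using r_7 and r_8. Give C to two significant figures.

C ≈ r_8 / r_7^1.618
  = 9.028e-19 / (4.505e-12)^1.618
  = 9.028e-19 / 4.38206e-19 ≈ 2.0602

2.1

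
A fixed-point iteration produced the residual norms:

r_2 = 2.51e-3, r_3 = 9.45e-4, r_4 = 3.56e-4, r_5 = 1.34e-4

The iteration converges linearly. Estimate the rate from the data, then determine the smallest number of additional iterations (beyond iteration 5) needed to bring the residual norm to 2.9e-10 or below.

14

Rate ρ ≈ r_5/r_4 = 1.34e-4/3.56e-4 = 0.3764.
After j more steps, r_{5+j} ≈ 1.34e-4·ρ^j; need ρ^j ≤ 2.9e-10/1.34e-4 = 2.16418e-06.
j ≥ ln(2.16418e-06)/ln(0.3764) = -13.0435/-0.97710 = 13.349.
So 14 more iterations are needed.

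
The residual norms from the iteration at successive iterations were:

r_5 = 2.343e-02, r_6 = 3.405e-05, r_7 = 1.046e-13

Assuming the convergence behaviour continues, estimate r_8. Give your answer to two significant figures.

First estimate the order: p ≈ ln(r_7/r_6) / ln(r_6/r_5) = ln(1.046e-13/3.405e-05)/ln(3.405e-05/2.343e-02) = ln(3.07195e-09)/ln(0.00145327) ≈ 2.9999.
Then r_8 ≈ r_7·(r_7/r_6)^p = 1.046e-13·(3.07195e-09)^2.9999 = 1.046e-13·2.90465e-26 ≈ 3.038e-39.

3.0e-39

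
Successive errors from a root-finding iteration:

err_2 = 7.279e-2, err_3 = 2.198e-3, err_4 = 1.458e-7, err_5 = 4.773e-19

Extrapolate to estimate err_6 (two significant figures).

First estimate the order: p ≈ ln(err_5/err_4) / ln(err_4/err_3) = ln(4.773e-19/1.458e-7)/ln(1.458e-7/2.198e-3) = ln(3.27366e-12)/ln(6.6333e-05) ≈ 2.7487.
Then err_6 ≈ err_5·(err_5/err_4)^p = 4.773e-19·(3.27366e-12)^2.7487 = 4.773e-19·2.69943e-32 ≈ 1.288e-50.

1.3e-50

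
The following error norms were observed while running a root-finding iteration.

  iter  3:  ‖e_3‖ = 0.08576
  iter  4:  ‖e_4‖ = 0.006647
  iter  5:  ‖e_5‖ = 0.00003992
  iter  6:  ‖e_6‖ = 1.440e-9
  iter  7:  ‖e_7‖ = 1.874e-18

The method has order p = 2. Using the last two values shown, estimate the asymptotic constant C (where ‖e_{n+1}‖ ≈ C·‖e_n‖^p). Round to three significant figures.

C ≈ ‖e_7‖ / ‖e_6‖^2
  = 1.874e-18 / (1.440e-9)^2
  = 1.874e-18 / 2.0736e-18 ≈ 0.90374

0.904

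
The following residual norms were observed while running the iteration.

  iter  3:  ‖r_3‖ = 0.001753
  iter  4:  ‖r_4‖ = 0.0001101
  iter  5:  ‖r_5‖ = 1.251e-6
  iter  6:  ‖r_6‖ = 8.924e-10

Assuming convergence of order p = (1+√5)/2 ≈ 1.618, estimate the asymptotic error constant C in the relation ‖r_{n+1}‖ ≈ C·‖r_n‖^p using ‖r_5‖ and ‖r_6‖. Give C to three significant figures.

C ≈ ‖r_6‖ / ‖r_5‖^1.618
  = 8.924e-10 / (1.251e-6)^1.618
  = 8.924e-10 / 2.81425e-10 ≈ 3.171

3.17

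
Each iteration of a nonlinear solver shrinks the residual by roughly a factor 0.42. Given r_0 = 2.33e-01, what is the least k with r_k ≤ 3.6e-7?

After k steps, r_k ≈ 2.33e-01·0.42^k.
Need 0.42^k ≤ 3.6e-7/2.33e-01 = 1.54506e-06.
k ≥ ln(1.54506e-06)/ln(0.42) = -13.3804/-0.86750 = 15.424.
Smallest integer k = 16.

16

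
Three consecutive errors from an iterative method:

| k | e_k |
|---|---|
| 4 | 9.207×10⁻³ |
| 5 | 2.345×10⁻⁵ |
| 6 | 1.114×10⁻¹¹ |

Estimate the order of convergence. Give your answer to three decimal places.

2.438

p ≈ ln(e_6/e_5) / ln(e_5/e_4)
  = ln(1.114×10⁻¹¹/2.345×10⁻⁵) / ln(2.345×10⁻⁵/9.207×10⁻³)
  = ln(4.75053e-07) / ln(0.00254698)
  = -14.559839 / -5.972847 ≈ 2.437672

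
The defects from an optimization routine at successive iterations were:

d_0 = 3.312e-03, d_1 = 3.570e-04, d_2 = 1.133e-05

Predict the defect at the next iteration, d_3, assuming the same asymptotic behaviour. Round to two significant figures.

First estimate the order: p ≈ ln(d_2/d_1) / ln(d_1/d_0) = ln(1.133e-05/3.570e-04)/ln(3.570e-04/3.312e-03) = ln(0.0317367)/ln(0.10779) ≈ 1.5489.
Then d_3 ≈ d_2·(d_2/d_1)^p = 1.133e-05·(0.0317367)^1.5489 = 1.133e-05·0.00477605 ≈ 5.411e-08.

5.4e-8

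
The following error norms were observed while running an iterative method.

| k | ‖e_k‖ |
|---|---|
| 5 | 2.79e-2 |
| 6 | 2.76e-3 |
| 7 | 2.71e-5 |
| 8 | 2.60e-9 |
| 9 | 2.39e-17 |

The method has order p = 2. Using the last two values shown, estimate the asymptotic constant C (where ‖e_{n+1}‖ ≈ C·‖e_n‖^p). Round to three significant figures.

3.54

C ≈ ‖e_9‖ / ‖e_8‖^2
  = 2.39e-17 / (2.60e-9)^2
  = 2.39e-17 / 6.76e-18 ≈ 3.5355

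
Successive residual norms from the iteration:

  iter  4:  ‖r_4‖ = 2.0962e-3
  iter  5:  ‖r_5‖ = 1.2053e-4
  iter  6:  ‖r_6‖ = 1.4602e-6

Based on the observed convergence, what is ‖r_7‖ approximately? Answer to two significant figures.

1.6e-9

First estimate the order: p ≈ ln(‖r_6‖/‖r_5‖) / ln(‖r_5‖/‖r_4‖) = ln(1.4602e-6/1.2053e-4)/ln(1.2053e-4/2.0962e-3) = ln(0.0121148)/ln(0.0574993) ≈ 1.5453.
Then ‖r_7‖ ≈ ‖r_6‖·(‖r_6‖/‖r_5‖)^p = 1.4602e-6·(0.0121148)^1.5453 = 1.4602e-6·0.00109181 ≈ 1.594e-09.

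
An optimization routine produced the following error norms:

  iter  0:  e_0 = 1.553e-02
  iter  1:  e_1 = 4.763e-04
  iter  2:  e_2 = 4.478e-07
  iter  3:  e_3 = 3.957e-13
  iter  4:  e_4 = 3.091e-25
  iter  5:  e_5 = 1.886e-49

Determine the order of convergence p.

Consecutive ratios: e_5/e_4 = 1.886e-49/3.091e-25 = 6.10159e-25, e_4/e_3 = 3.091e-25/3.957e-13 = 7.81147e-13.
p ≈ ln(6.10159e-25)/ln(7.81147e-13) = -55.7561/-27.8780 ≈ 2.00.
So the convergence is quadratic (order 2).

2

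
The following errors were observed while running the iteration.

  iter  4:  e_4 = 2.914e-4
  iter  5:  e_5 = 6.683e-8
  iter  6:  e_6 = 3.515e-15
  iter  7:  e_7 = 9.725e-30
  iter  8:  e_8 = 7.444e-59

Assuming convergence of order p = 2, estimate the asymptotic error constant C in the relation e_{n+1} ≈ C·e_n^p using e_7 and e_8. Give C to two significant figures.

C ≈ e_8 / e_7^2
  = 7.444e-59 / (9.725e-30)^2
  = 7.444e-59 / 9.45756e-59 ≈ 0.78709

0.79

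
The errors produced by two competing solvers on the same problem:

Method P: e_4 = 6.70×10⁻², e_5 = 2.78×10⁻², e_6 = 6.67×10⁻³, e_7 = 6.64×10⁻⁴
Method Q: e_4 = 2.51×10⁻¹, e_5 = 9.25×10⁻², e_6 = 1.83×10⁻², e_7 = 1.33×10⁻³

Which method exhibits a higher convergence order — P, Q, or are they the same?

same

Method P: p ≈ ln(6.64×10⁻⁴/6.67×10⁻³)/ln(6.67×10⁻³/2.78×10⁻²) ≈ 1.62.
Method Q: p ≈ ln(1.33×10⁻³/1.83×10⁻²)/ln(1.83×10⁻²/9.25×10⁻²) ≈ 1.62.
Both orders ≈ 1.6 — effectively the same.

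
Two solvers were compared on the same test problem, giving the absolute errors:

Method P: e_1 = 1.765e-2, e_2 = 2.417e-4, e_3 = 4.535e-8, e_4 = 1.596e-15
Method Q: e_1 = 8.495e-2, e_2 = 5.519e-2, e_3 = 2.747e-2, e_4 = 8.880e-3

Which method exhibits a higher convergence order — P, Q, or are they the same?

P

Method P: p ≈ ln(1.596e-15/4.535e-8)/ln(4.535e-8/2.417e-4) ≈ 2.00.
Method Q: p ≈ ln(8.880e-3/2.747e-2)/ln(2.747e-2/5.519e-2) ≈ 1.62.
Method P has the higher order (≈2.0 vs ≈1.6).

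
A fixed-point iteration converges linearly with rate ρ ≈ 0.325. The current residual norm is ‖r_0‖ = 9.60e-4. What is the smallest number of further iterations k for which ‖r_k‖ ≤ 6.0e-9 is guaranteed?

11

After k steps, ‖r_k‖ ≈ 9.60e-4·0.325^k.
Need 0.325^k ≤ 6.0e-9/9.60e-4 = 6.25e-06.
k ≥ ln(6.25e-06)/ln(0.325) = -11.9829/-1.12393 = 10.662.
Smallest integer k = 11.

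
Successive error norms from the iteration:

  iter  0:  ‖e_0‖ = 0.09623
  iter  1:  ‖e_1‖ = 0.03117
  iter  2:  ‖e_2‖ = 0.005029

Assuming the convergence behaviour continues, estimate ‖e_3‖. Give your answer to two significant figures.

2.6e-4

First estimate the order: p ≈ ln(‖e_2‖/‖e_1‖) / ln(‖e_1‖/‖e_0‖) = ln(0.005029/0.03117)/ln(0.03117/0.09623) = ln(0.161341)/ln(0.323911) ≈ 1.6183.
Then ‖e_3‖ ≈ ‖e_2‖·(‖e_2‖/‖e_1‖)^p = 0.005029·(0.161341)^1.6183 = 0.005029·0.0522268 ≈ 0.0002626.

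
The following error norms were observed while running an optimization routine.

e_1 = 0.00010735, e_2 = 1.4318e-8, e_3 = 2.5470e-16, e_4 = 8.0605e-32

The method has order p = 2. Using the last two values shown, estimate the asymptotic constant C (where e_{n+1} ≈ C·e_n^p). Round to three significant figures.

C ≈ e_4 / e_3^2
  = 8.0605e-32 / (2.5470e-16)^2
  = 8.0605e-32 / 6.48721e-32 ≈ 1.2425

1.24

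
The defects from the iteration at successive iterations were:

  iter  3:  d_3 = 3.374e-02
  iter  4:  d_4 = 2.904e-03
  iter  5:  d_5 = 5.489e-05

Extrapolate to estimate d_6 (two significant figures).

8.9e-8

First estimate the order: p ≈ ln(d_5/d_4) / ln(d_4/d_3) = ln(5.489e-05/2.904e-03)/ln(2.904e-03/3.374e-02) = ln(0.0189015)/ln(0.0860699) ≈ 1.6181.
Then d_6 ≈ d_5·(d_5/d_4)^p = 5.489e-05·(0.0189015)^1.6181 = 5.489e-05·0.00162629 ≈ 8.927e-08.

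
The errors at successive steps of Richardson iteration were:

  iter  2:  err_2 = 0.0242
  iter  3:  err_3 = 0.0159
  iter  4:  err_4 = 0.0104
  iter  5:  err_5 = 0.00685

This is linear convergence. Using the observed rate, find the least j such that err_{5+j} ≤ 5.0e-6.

18

Rate ρ ≈ err_5/err_4 = 0.00685/0.0104 = 0.6587.
After j more steps, err_{5+j} ≈ 0.00685·ρ^j; need ρ^j ≤ 5.0e-6/0.00685 = 0.000729927.
j ≥ ln(0.000729927)/ln(0.6587) = -7.2226/-0.41749 = 17.300.
So 18 more iterations are needed.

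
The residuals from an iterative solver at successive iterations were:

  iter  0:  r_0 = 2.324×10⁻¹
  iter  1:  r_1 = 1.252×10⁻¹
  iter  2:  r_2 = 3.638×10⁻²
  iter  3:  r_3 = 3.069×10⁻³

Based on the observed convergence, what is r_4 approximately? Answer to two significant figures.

First estimate the order: p ≈ ln(r_3/r_2) / ln(r_2/r_1) = ln(3.069×10⁻³/3.638×10⁻²)/ln(3.638×10⁻²/1.252×10⁻¹) = ln(0.0843595)/ln(0.290575) ≈ 2.0007.
Then r_4 ≈ r_3·(r_3/r_2)^p = 3.069×10⁻³·(0.0843595)^2.0007 = 3.069×10⁻³·0.00710422 ≈ 2.18e-05.

2.2e-5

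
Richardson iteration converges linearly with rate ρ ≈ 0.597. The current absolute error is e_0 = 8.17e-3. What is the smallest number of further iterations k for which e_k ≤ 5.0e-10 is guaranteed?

33

After k steps, e_k ≈ 8.17e-3·0.597^k.
Need 0.597^k ≤ 5.0e-10/8.17e-3 = 6.11995e-08.
k ≥ ln(6.11995e-08)/ln(0.597) = -16.6091/-0.51584 = 32.198.
Smallest integer k = 33.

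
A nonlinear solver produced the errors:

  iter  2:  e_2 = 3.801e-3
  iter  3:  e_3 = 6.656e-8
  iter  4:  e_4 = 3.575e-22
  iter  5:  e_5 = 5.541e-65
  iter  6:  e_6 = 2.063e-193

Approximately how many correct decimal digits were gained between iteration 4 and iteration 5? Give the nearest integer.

43

Digits gained ≈ log₁₀(e_4/e_5) = log₁₀(3.575e-22/5.541e-65) = log₁₀(6.4519e+42) ≈ 42.810.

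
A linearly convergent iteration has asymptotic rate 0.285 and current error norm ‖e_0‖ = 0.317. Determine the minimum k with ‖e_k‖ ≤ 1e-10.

18

After k steps, ‖e_k‖ ≈ 0.317·0.285^k.
Need 0.285^k ≤ 1e-10/0.317 = 3.15457e-10.
k ≥ ln(3.15457e-10)/ln(0.285) = -21.8770/-1.25527 = 17.428.
Smallest integer k = 18.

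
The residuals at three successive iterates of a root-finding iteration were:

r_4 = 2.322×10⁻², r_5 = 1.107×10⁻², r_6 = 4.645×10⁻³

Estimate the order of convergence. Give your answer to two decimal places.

p ≈ ln(r_6/r_5) / ln(r_5/r_4)
  = ln(4.645×10⁻³/1.107×10⁻²) / ln(1.107×10⁻²/2.322×10⁻²)
  = ln(0.419603) / ln(0.476744)
  = -0.86845 / -0.74078 ≈ 1.17235

1.17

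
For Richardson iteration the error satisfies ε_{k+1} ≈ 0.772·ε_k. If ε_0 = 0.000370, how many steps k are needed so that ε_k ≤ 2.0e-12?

After k steps, ε_k ≈ 0.000370·0.772^k.
Need 0.772^k ≤ 2.0e-12/0.000370 = 5.40541e-09.
k ≥ ln(5.40541e-09)/ln(0.772) = -19.0359/-0.25877 = 73.563.
Smallest integer k = 74.

74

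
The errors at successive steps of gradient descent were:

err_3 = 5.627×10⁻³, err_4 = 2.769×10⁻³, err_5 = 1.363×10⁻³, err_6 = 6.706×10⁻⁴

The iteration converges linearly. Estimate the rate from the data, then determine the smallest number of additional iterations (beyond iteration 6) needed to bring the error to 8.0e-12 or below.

26

Rate ρ ≈ err_6/err_5 = 6.706×10⁻⁴/1.363×10⁻³ = 0.4920.
After j more steps, err_{6+j} ≈ 6.706×10⁻⁴·ρ^j; need ρ^j ≤ 8.0e-12/6.706×10⁻⁴ = 1.19296e-08.
j ≥ ln(1.19296e-08)/ln(0.4920) = -18.2442/-0.70928 = 25.722.
So 26 more iterations are needed.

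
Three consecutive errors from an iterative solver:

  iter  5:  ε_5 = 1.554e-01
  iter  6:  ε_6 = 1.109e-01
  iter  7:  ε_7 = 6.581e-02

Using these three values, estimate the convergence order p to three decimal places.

p ≈ ln(ε_7/ε_6) / ln(ε_6/ε_5)
  = ln(6.581e-02/1.109e-01) / ln(1.109e-01/1.554e-01)
  = ln(0.593417) / ln(0.713642)
  = -0.521858 / -0.337374 ≈ 1.546823

1.547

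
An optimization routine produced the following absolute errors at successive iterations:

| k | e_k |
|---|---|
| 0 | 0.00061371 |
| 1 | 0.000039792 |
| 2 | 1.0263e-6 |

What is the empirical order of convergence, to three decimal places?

p ≈ ln(e_2/e_1) / ln(e_1/e_0)
  = ln(1.0263e-6/0.000039792) / ln(0.000039792/0.00061371)
  = ln(0.0257916) / ln(0.0648384)
  = -3.657706 / -2.735857 ≈ 1.336951

1.337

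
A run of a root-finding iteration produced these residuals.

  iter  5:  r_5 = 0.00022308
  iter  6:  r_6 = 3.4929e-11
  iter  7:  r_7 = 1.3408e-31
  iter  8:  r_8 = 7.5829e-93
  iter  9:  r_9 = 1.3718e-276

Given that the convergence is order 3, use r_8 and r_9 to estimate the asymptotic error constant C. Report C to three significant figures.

C ≈ r_9 / r_8^3
  = 1.3718e-276 / (7.5829e-93)^3
  = 1.3718e-276 / 4.3602e-277 ≈ 3.1462

3.15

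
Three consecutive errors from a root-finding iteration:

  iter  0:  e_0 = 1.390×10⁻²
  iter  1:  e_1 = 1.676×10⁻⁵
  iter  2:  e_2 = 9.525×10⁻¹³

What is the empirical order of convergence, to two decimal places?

p ≈ ln(e_2/e_1) / ln(e_1/e_0)
  = ln(9.525×10⁻¹³/1.676×10⁻⁵) / ln(1.676×10⁻⁵/1.390×10⁻²)
  = ln(5.68317e-08) / ln(0.00120576)
  = -16.68317 / -6.72065 ≈ 2.48237

2.48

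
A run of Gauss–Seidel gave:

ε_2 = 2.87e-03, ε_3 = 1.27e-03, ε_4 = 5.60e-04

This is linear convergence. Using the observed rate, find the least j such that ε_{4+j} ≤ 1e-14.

31

Rate ρ ≈ ε_4/ε_3 = 5.60e-04/1.27e-03 = 0.4409.
After j more steps, ε_{4+j} ≈ 5.60e-04·ρ^j; need ρ^j ≤ 1e-14/5.60e-04 = 1.78571e-11.
j ≥ ln(1.78571e-11)/ln(0.4409) = -24.7486/-0.81894 = 30.220.
So 31 more iterations are needed.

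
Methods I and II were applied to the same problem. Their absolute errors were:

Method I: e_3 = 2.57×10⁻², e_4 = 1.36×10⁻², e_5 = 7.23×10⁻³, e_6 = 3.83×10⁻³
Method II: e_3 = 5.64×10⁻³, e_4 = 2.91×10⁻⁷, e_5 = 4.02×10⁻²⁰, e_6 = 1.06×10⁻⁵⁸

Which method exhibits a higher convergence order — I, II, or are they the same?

Method I: p ≈ ln(3.83×10⁻³/7.23×10⁻³)/ln(7.23×10⁻³/1.36×10⁻²) ≈ 1.01.
Method II: p ≈ ln(1.06×10⁻⁵⁸/4.02×10⁻²⁰)/ln(4.02×10⁻²⁰/2.91×10⁻⁷) ≈ 3.00.
Method II has the higher order (≈3.0 vs ≈1.0).

II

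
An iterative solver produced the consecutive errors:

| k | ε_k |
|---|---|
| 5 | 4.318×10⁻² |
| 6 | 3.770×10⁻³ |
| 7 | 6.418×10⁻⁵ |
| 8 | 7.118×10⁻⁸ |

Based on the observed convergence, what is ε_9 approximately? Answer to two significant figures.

8.2e-13

First estimate the order: p ≈ ln(ε_8/ε_7) / ln(ε_7/ε_6) = ln(7.118×10⁻⁸/6.418×10⁻⁵)/ln(6.418×10⁻⁵/3.770×10⁻³) = ln(0.00110907)/ln(0.0170239) ≈ 1.6705.
Then ε_9 ≈ ε_8·(ε_8/ε_7)^p = 7.118×10⁻⁸·(0.00110907)^1.6705 = 7.118×10⁻⁸·1.15772e-05 ≈ 8.241e-13.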